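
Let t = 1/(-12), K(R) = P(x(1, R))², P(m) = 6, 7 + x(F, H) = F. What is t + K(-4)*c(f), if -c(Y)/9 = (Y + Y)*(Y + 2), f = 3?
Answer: -116641/12 ≈ -9720.1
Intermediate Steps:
x(F, H) = -7 + F
c(Y) = -18*Y*(2 + Y) (c(Y) = -9*(Y + Y)*(Y + 2) = -9*2*Y*(2 + Y) = -18*Y*(2 + Y))
K(R) = 36 (K(R) = 6² = 36)
t = -1/12 ≈ -0.083333
t + K(-4)*c(f) = -1/12 + 36*(-18*3*(2 + 3)) = -1/12 + 36*(-18*3*5) = -1/12 + 36*(-270) = -1/12 - 9720 = -116641/12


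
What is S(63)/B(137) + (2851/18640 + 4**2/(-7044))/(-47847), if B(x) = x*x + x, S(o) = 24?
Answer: 6266733748819/4948896599660880 ≈ 0.0012663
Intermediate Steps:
B(x) = x + x**2 (B(x) = x**2 + x = x + x**2)
S(63)/B(137) + (2851/18640 + 4**2/(-7044))/(-47847) = 24/((137*(1 + 137))) + (2851/18640 + 4**2/(-7044))/(-47847) = 24/((137*138)) + (2851*(1/18640) + 16*(-1/7044))*(-1/47847) = 24/18906 + (2851/18640 - 4/1761)*(-1/47847) = 24*(1/18906) + (4946051/32825040)*(-1/47847) = 4/3151 - 4946051/1570579688880 = 6266733748819/4948896599660880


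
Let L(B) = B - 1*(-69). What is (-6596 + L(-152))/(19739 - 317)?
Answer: -6679/19422 ≈ -0.34389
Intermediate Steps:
L(B) = 69 + B (L(B) = B + 69 = 69 + B)
(-6596 + L(-152))/(19739 - 317) = (-6596 + (69 - 152))/(19739 - 317) = (-6596 - 83)/19422 = -6679*1/19422 = -6679/19422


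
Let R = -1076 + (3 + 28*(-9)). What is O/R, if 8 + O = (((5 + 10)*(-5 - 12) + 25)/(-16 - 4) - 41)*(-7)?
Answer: -397/2650 ≈ -0.14981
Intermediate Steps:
R = -1325 (R = -1076 + (3 - 252) = -1076 - 249 = -1325)
O = 397/2 (O = -8 + (((5 + 10)*(-5 - 12) + 25)/(-16 - 4) - 41)*(-7) = -8 + ((15*(-17) + 25)/(-20) - 41)*(-7) = -8 + ((-255 + 25)*(-1/20) - 41)*(-7) = -8 + (-230*(-1/20) - 41)*(-7) = -8 + (23/2 - 41)*(-7) = -8 - 59/2*(-7) = -8 + 413/2 = 397/2 ≈ 198.50)
O/R = (397/2)/(-1325) = (397/2)*(-1/1325) = -397/2650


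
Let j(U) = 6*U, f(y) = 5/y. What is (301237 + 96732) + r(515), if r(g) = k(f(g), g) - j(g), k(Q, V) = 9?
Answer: 394888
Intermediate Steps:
r(g) = 9 - 6*g
(301237 + 96732) + r(515) = (301237 + 96732) + (9 - 6*515) = 397969 + (9 - 3090) = 397969 - 3081 = 394888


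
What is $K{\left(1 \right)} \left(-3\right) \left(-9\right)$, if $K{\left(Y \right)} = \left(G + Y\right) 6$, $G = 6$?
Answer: $1134$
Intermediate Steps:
$K{\left(Y \right)} = 36 + 6 Y$ ($K{\left(Y \right)} = \left(6 + Y\right) 6 = 36 + 6 Y$)
$K{\left(1 \right)} \left(-3\right) \left(-9\right) = \left(36 + 6 \cdot 1\right) \left(-3\right) \left(-9\right) = \left(36 + 6\right) \left(-3\right) \left(-9\right) = 42 \left(-3\right) \left(-9\right) = \left(-126\right) \left(-9\right) = 1134$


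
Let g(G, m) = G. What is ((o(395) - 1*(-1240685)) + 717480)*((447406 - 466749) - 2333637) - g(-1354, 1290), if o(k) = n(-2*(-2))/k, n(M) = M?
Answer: -363994325229718/79 ≈ -4.6075e+12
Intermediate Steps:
o(k) = 4/k (o(k) = (-2*(-2))/k = 4/k)
((o(395) - 1*(-1240685)) + 717480)*((447406 - 466749) - 2333637) - g(-1354, 1290) = ((4/395 - 1*(-1240685)) + 717480)*((447406 - 466749) - 2333637) - 1*(-1354) = ((4*(1/395) + 1240685) + 717480)*(-19343 - 2333637) + 1354 = ((4/395 + 1240685) + 717480)*(-2352980) + 1354 = (490070579/395 + 717480)*(-2352980) + 1354 = (773475179/395)*(-2352980) + 1354 = -363994325336684/79 + 1354 = -363994325229718/79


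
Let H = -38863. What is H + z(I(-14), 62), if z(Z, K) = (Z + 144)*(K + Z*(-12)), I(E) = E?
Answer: -8963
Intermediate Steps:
z(Z, K) = (144 + Z)*(K - 12*Z)
H + z(I(-14), 62) = -38863 + (-1728*(-14) - 12*(-14)**2 + 144*62 + 62*(-14)) = -38863 + (24192 - 12*196 + 8928 - 868) = -38863 + (24192 - 2352 + 8928 - 868) = -38863 + 29900 = -8963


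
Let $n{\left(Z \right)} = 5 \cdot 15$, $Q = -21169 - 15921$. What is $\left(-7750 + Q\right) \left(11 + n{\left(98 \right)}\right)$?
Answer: $-3856240$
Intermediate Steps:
$Q = -37090$ ($Q = -21169 - 15921 = -37090$)
$n{\left(Z \right)} = 75$
$\left(-7750 + Q\right) \left(11 + n{\left(98 \right)}\right) = \left(-7750 - 37090\right) \left(11 + 75\right) = \left(-44840\right) 86 = -3856240$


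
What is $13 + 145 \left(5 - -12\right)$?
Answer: $2478$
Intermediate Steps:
$13 + 145 \left(5 - -12\right) = 13 + 145 \left(5 + 12\right) = 13 + 145 \cdot 17 = 13 + 2465 = 2478$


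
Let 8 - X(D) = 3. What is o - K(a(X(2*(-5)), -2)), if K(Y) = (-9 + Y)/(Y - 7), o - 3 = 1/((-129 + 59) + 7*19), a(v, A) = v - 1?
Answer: 85/63 ≈ 1.3492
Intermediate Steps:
X(D) = 5 (X(D) = 8 - 1*3 = 8 - 3 = 5)
a(v, A) = -1 + v
o = 190/63 (o = 3 + 1/((-129 + 59) + 7*19) = 3 + 1/(-70 + 133) = 3 + 1/63 = 190/63 ≈ 3.0159)
K(Y) = (-9 + Y)/(-7 + Y)
o - K(a(X(2*(-5)), -2)) = 190/63 - (-9 + (-1 + 5))/(-7 + (-1 + 5)) = 190/63 - (-9 + 4)/(-7 + 4) = 190/63 - (-5)/(-3) = 190/63 - (-1)*(-5)/3 = 190/63 - 1*5/3 = 190/63 - 5/3 = 85/63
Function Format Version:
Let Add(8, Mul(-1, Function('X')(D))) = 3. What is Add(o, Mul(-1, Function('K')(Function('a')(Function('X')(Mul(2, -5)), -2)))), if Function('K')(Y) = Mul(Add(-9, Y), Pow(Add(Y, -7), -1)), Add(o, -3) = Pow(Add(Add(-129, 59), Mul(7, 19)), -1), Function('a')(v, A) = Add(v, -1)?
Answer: Rational(85, 63) ≈ 1.3492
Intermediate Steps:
Function('X')(D) = 5 (Function('X')(D) = Add(8, Mul(-1, 3)) = Add(8, -3) = 5)
Function('a')(v, A) = Add(-1, v)
o = Rational(190, 63) (o = Add(3, Pow(Add(Add(-129, 59), Mul(7, 19)), -1)) = Add(3, Pow(Add(-70, 133), -1)) = Add(3, Pow(63, -1)) = Add(3, Rational(1, 63)) = Rational(190, 63) ≈ 3.0159)
Function('K')(Y) = Mul(Pow(Add(-7, Y), -1), Add(-9, Y)) (Function('K')(Y) = Mul(Add(-9, Y), Pow(Add(-7, Y), -1)) = Mul(Pow(Add(-7, Y), -1), Add(-9, Y)))
Add(o, Mul(-1, Function('K')(Function('a')(Function('X')(Mul(2, -5)), -2)))) = Add(Rational(190, 63), Mul(-1, Mul(Pow(Add(-7, Add(-1, 5)), -1), Add(-9, Add(-1, 5))))) = Add(Rational(190, 63), Mul(-1, Mul(Pow(Add(-7, 4), -1), Add(-9, 4)))) = Add(Rational(190, 63), Mul(-1, Mul(Pow(-3, -1), -5))) = Add(Rational(190, 63), Mul(-1, Mul(Rational(-1, 3), -5))) = Add(Rational(190, 63), Mul(-1, Rational(5, 3))) = Add(Rational(190, 63), Rational(-5, 3)) = Rational(85, 63)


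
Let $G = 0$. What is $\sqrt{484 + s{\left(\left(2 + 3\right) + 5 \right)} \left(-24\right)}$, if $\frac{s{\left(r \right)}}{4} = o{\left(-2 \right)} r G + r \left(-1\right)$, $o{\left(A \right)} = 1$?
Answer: $38$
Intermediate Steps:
$s{\left(r \right)} = - 4 r$ ($s{\left(r \right)} = 4 \left(1 r 0 + r \left(-1\right)\right) = 4 \left(r 0 - r\right) = 4 \left(0 - r\right) = 4 \left(- r\right) = - 4 r$)
$\sqrt{484 + s{\left(\left(2 + 3\right) + 5 \right)} \left(-24\right)} = \sqrt{484 + - 4 \left(\left(2 + 3\right) + 5\right) \left(-24\right)} = \sqrt{484 + - 4 \left(5 + 5\right) \left(-24\right)} = \sqrt{484 + \left(-4\right) 10 \left(-24\right)} = \sqrt{484 - -960} = \sqrt{484 + 960} = \sqrt{1444} = 38$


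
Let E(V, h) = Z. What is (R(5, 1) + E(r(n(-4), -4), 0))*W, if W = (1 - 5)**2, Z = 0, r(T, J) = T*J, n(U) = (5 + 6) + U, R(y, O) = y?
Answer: 80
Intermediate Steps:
n(U) = 11 + U
r(T, J) = J*T
W = 16 (W = (-4)**2 = 16)
E(V, h) = 0
(R(5, 1) + E(r(n(-4), -4), 0))*W = (5 + 0)*16 = 5*16 = 80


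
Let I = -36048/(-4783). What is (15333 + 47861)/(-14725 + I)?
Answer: -302256902/70393627 ≈ -4.2938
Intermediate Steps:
I = 36048/4783 (I = -36048*(-1/4783) = 36048/4783 ≈ 7.5367)
(15333 + 47861)/(-14725 + I) = (15333 + 47861)/(-14725 + 36048/4783) = 63194/(-70393627/4783) = 63194*(-4783/70393627) = -302256902/70393627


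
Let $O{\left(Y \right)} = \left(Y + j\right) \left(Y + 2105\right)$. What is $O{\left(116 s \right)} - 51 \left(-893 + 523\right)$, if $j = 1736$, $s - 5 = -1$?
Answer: $5670670$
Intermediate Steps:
$s = 4$ ($s = 5 - 1 = 4$)
$O{\left(Y \right)} = \left(1736 + Y\right) \left(2105 + Y\right)$ ($O{\left(Y \right)} = \left(Y + 1736\right) \left(Y + 2105\right) = \left(1736 + Y\right) \left(2105 + Y\right)$)
$O{\left(116 s \right)} - 51 \left(-893 + 523\right) = \left(3654280 + \left(116 \cdot 4\right)^{2} + 3841 \cdot 116 \cdot 4\right) - 51 \left(-893 + 523\right) = \left(3654280 + 464^{2} + 3841 \cdot 464\right) - -18870 = \left(3654280 + 215296 + 1782224\right) + 18870 = 5651800 + 18870 = 5670670$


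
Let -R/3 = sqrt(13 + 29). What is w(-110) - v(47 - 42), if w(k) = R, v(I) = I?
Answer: -5 - 3*sqrt(42) ≈ -24.442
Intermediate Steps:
R = -3*sqrt(42) (R = -3*sqrt(13 + 29) = -3*sqrt(42) ≈ -19.442)
w(k) = -3*sqrt(42)
w(-110) - v(47 - 42) = -3*sqrt(42) - (47 - 42) = -3*sqrt(42) - 1*5 = -3*sqrt(42) - 5 = -5 - 3*sqrt(42)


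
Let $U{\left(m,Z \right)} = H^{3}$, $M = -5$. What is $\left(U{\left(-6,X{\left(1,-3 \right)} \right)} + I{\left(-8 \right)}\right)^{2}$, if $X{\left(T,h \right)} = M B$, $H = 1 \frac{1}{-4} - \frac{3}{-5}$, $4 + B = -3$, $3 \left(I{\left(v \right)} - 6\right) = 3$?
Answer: $\frac{3174533649}{64000000} \approx 49.602$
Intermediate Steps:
$I{\left(v \right)} = 7$ ($I{\left(v \right)} = 6 + \frac{1}{3} \cdot 3 = 6 + 1 = 7$)
$B = -7$ ($B = -4 - 3 = -7$)
$H = \frac{7}{20}$ ($H = 1 \left(- \frac{1}{4}\right) - - \frac{3}{5} = - \frac{1}{4} + \frac{3}{5} = \frac{7}{20} \approx 0.35$)
$X{\left(T,h \right)} = 35$ ($X{\left(T,h \right)} = \left(-5\right) \left(-7\right) = 35$)
$U{\left(m,Z \right)} = \frac{343}{8000}$ ($U{\left(m,Z \right)} = \left(\frac{7}{20}\right)^{3} = \frac{343}{8000}$)
$\left(U{\left(-6,X{\left(1,-3 \right)} \right)} + I{\left(-8 \right)}\right)^{2} = \left(\frac{343}{8000} + 7\right)^{2} = \left(\frac{56343}{8000}\right)^{2} = \frac{3174533649}{64000000}$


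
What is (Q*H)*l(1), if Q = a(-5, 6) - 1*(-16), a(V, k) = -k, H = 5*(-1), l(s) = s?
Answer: -50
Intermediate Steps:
H = -5
Q = 10 (Q = -1*6 - 1*(-16) = -6 + 16 = 10)
(Q*H)*l(1) = (10*(-5))*1 = -50*1 = -50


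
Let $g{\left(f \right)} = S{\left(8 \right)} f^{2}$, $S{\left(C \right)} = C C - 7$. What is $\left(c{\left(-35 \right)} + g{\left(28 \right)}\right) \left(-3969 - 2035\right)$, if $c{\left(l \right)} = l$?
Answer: $-268096612$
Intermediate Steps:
$S{\left(C \right)} = -7 + C^{2}$ ($S{\left(C \right)} = C^{2} - 7 = -7 + C^{2}$)
$g{\left(f \right)} = 57 f^{2}$ ($g{\left(f \right)} = \left(-7 + 8^{2}\right) f^{2} = \left(-7 + 64\right) f^{2} = 57 f^{2}$)
$\left(c{\left(-35 \right)} + g{\left(28 \right)}\right) \left(-3969 - 2035\right) = \left(-35 + 57 \cdot 28^{2}\right) \left(-3969 - 2035\right) = \left(-35 + 57 \cdot 784\right) \left(-3969 + \left(-2259 + 224\right)\right) = \left(-35 + 44688\right) \left(-3969 - 2035\right) = 44653 \left(-6004\right) = -268096612$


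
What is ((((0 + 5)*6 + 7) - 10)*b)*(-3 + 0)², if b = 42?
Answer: 10206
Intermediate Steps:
((((0 + 5)*6 + 7) - 10)*b)*(-3 + 0)² = ((((0 + 5)*6 + 7) - 10)*42)*(-3 + 0)² = (((5*6 + 7) - 10)*42)*(-3)² = (((30 + 7) - 10)*42)*9 = ((37 - 10)*42)*9 = (27*42)*9 = 1134*9 = 10206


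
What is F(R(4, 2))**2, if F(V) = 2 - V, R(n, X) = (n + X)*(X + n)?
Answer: 1156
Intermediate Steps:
R(n, X) = (X + n)**2 (R(n, X) = (X + n)*(X + n) = (X + n)**2)
F(R(4, 2))**2 = (2 - (2 + 4)**2)**2 = (2 - 1*6**2)**2 = (2 - 1*36)**2 = (2 - 36)**2 = (-34)**2 = 1156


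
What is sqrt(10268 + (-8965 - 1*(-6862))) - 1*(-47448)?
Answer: 47448 + sqrt(8165) ≈ 47538.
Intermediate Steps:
sqrt(10268 + (-8965 - 1*(-6862))) - 1*(-47448) = sqrt(10268 + (-8965 + 6862)) + 47448 = sqrt(10268 - 2103) + 47448 = sqrt(8165) + 47448 = 47448 + sqrt(8165)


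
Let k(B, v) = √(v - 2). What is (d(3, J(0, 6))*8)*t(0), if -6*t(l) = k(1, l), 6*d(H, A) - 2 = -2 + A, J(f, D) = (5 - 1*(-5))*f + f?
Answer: 0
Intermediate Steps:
k(B, v) = √(-2 + v)
J(f, D) = 11*f (J(f, D) = (5 + 5)*f + f = 10*f + f = 11*f)
d(H, A) = A/6 (d(H, A) = ⅓ + (-2 + A)/6 = ⅓ + (-⅓ + A/6) = A/6)
t(l) = -√(-2 + l)/6
(d(3, J(0, 6))*8)*t(0) = (((11*0)/6)*8)*(-√(-2 + 0)/6) = (((⅙)*0)*8)*(-I*√2/6) = (0*8)*(-I*√2/6) = 0*(-I*√2/6) = 0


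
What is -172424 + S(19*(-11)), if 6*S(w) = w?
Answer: -1034753/6 ≈ -1.7246e+5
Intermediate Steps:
S(w) = w/6
-172424 + S(19*(-11)) = -172424 + (19*(-11))/6 = -172424 + (⅙)*(-209) = -172424 - 209/6 = -1034753/6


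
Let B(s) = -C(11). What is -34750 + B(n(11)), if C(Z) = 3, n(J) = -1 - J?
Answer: -34753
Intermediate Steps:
B(s) = -3 (B(s) = -1*3 = -3)
-34750 + B(n(11)) = -34750 - 3 = -34753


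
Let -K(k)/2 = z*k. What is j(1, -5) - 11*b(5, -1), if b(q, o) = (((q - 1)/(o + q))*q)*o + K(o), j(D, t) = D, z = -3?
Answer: 122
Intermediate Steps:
K(k) = 6*k (K(k) = -(-6)*k = 6*k)
b(q, o) = 6*o + o*q*(-1 + q)/(o + q) (b(q, o) = (((q - 1)/(o + q))*q)*o + 6*o = (((-1 + q)/(o + q))*q)*o + 6*o = (q*(-1 + q)/(o + q))*o + 6*o = o*q*(-1 + q)/(o + q) + 6*o = 6*o + o*q*(-1 + q)/(o + q))
j(1, -5) - 11*b(5, -1) = 1 - (-11)*(5² + 5*5 + 6*(-1))/(-1 + 5) = 1 - (-11)*(25 + 25 - 6)/4 = 1 - (-11)*44/4 = 1 - 11*(-11) = 1 + 121 = 122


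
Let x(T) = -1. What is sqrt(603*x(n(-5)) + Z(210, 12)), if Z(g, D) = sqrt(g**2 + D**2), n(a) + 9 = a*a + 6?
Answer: sqrt(-603 + 6*sqrt(1229)) ≈ 19.816*I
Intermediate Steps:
n(a) = -3 + a**2 (n(a) = -9 + (a*a + 6) = -9 + (a**2 + 6) = -9 + (6 + a**2) = -3 + a**2)
Z(g, D) = sqrt(D**2 + g**2)
sqrt(603*x(n(-5)) + Z(210, 12)) = sqrt(603*(-1) + sqrt(12**2 + 210**2)) = sqrt(-603 + sqrt(144 + 44100)) = sqrt(-603 + sqrt(44244)) = sqrt(-603 + 6*sqrt(1229))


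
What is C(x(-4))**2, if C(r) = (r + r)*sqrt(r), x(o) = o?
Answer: -256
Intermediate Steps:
C(r) = 2*r**(3/2) (C(r) = (2*r)*sqrt(r) = 2*r**(3/2))
C(x(-4))**2 = (2*(-4)**(3/2))**2 = (2*(-8*I))**2 = (-16*I)**2 = -256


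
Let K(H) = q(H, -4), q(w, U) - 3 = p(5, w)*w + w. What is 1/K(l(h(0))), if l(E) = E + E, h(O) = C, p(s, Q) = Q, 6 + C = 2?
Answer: 1/59 ≈ 0.016949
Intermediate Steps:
C = -4 (C = -6 + 2 = -4)
q(w, U) = 3 + w + w² (q(w, U) = 3 + (w*w + w) = 3 + (w² + w) = 3 + (w + w²) = 3 + w + w²)
h(O) = -4
l(E) = 2*E
K(H) = 3 + H + H²
1/K(l(h(0))) = 1/(3 + 2*(-4) + (2*(-4))²) = 1/(3 - 8 + (-8)²) = 1/(3 - 8 + 64) = 1/59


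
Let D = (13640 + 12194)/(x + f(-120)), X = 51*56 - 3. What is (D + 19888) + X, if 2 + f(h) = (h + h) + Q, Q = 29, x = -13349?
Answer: 154193804/6781 ≈ 22739.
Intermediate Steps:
X = 2853 (X = 2856 - 3 = 2853)
f(h) = 27 + 2*h (f(h) = -2 + ((h + h) + 29) = -2 + (2*h + 29) = -2 + (29 + 2*h) = 27 + 2*h)
D = -12917/6781 (D = (13640 + 12194)/(-13349 + (27 + 2*(-120))) = 25834/(-13349 + (27 - 240)) = 25834/(-13349 - 213) = 25834/(-13562) = 25834*(-1/13562) = -12917/6781 ≈ -1.9049)
(D + 19888) + X = (-12917/6781 + 19888) + 2853 = 134847611/6781 + 2853 = 154193804/6781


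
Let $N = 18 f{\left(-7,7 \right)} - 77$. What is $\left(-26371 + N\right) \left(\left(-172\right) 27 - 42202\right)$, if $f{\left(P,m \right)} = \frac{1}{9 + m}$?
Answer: $\frac{4955721225}{4} \approx 1.2389 \cdot 10^{9}$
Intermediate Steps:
$N = - \frac{607}{8}$ ($N = \frac{18}{9 + 7} - 77 = \frac{18}{16} - 77 = 18 \cdot \frac{1}{16} - 77 = \frac{9}{8} - 77 = - \frac{607}{8} \approx -75.875$)
$\left(-26371 + N\right) \left(\left(-172\right) 27 - 42202\right) = \left(-26371 - \frac{607}{8}\right) \left(\left(-172\right) 27 - 42202\right) = - \frac{211575 \left(-4644 - 42202\right)}{8} = \left(- \frac{211575}{8}\right) \left(-46846\right) = \frac{4955721225}{4}$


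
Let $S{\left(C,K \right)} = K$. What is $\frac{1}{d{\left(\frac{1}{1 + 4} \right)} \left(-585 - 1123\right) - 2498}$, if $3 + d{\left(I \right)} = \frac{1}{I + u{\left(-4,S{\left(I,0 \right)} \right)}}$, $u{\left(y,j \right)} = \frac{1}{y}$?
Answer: $\frac{1}{36786} \approx 2.7184 \cdot 10^{-5}$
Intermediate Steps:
$d{\left(I \right)} = -3 + \frac{1}{- \frac{1}{4} + I}$ ($d{\left(I \right)} = -3 + \frac{1}{I + \frac{1}{-4}} = -3 + \frac{1}{I - \frac{1}{4}} = -3 + \frac{1}{- \frac{1}{4} + I}$)
$\frac{1}{d{\left(\frac{1}{1 + 4} \right)} \left(-585 - 1123\right) - 2498} = \frac{1}{\frac{7 - \frac{12}{1 + 4}}{-1 + \frac{4}{1 + 4}} \left(-585 - 1123\right) - 2498} = \frac{1}{\frac{7 - \frac{12}{5}}{-1 + \frac{4}{5}} \left(-585 - 1123\right) - 2498} = \frac{1}{\frac{7 - \frac{12}{5}}{-1 + 4 \cdot \frac{1}{5}} \left(-1708\right) - 2498} = \frac{1}{\frac{7 - \frac{12}{5}}{-1 + \frac{4}{5}} \left(-1708\right) - 2498} = \frac{1}{\frac{1}{- \frac{1}{5}} \cdot \frac{23}{5} \left(-1708\right) - 2498} = \frac{1}{\left(-5\right) \frac{23}{5} \left(-1708\right) - 2498} = \frac{1}{\left(-23\right) \left(-1708\right) - 2498} = \frac{1}{39284 - 2498} = \frac{1}{36786}$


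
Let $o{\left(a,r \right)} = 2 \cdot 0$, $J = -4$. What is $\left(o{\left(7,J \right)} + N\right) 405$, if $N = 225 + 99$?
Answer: $131220$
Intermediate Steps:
$o{\left(a,r \right)} = 0$
$N = 324$
$\left(o{\left(7,J \right)} + N\right) 405 = \left(0 + 324\right) 405 = 324 \cdot 405 = 131220$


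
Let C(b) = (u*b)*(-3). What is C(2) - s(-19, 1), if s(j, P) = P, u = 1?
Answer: -7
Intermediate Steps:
C(b) = -3*b (C(b) = (1*b)*(-3) = b*(-3) = -3*b)
C(2) - s(-19, 1) = -3*2 - 1*1 = -6 - 1 = -7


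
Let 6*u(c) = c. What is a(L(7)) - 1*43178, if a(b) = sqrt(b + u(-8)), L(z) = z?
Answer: -43178 + sqrt(51)/3 ≈ -43176.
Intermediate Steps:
u(c) = c/6
a(b) = sqrt(-4/3 + b) (a(b) = sqrt(b + (1/6)*(-8)) = sqrt(b - 4/3) = sqrt(-4/3 + b))
a(L(7)) - 1*43178 = sqrt(-12 + 9*7)/3 - 1*43178 = sqrt(-12 + 63)/3 - 43178 = sqrt(51)/3 - 43178 = -43178 + sqrt(51)/3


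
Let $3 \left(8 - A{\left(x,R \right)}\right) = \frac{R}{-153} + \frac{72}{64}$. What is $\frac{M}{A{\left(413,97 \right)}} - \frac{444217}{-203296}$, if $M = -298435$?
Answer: $- \frac{44553962839709}{1169968480} \approx -38081.0$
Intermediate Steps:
$A{\left(x,R \right)} = \frac{61}{8} + \frac{R}{459}$ ($A{\left(x,R \right)} = 8 - \frac{\frac{R}{-153} + \frac{72}{64}}{3} = 8 - \frac{R \left(- \frac{1}{153}\right) + 72 \cdot \frac{1}{64}}{3} = 8 - \frac{- \frac{R}{153} + \frac{9}{8}}{3} = 8 - \frac{\frac{9}{8} - \frac{R}{153}}{3} = 8 + \left(- \frac{3}{8} + \frac{R}{459}\right) = \frac{61}{8} + \frac{R}{459}$)
$\frac{M}{A{\left(413,97 \right)}} - \frac{444217}{-203296} = - \frac{298435}{\frac{61}{8} + \frac{1}{459} \cdot 97} - \frac{444217}{-203296} = - \frac{298435}{\frac{61}{8} + \frac{97}{459}} - - \frac{444217}{203296} = - \frac{298435}{\frac{28775}{3672}} + \frac{444217}{203296} = \left(-298435\right) \frac{3672}{28775} + \frac{444217}{203296} = - \frac{219170664}{5755} + \frac{444217}{203296} = - \frac{44553962839709}{1169968480}$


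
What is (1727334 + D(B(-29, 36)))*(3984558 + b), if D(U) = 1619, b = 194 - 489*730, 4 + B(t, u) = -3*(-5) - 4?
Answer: 6272264572246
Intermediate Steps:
B(t, u) = 7 (B(t, u) = -4 + (-3*(-5) - 4) = -4 + (15 - 4) = -4 + 11 = 7)
b = -356776 (b = 194 - 356970 = -356776)
(1727334 + D(B(-29, 36)))*(3984558 + b) = (1727334 + 1619)*(3984558 - 356776) = 1728953*3627782 = 6272264572246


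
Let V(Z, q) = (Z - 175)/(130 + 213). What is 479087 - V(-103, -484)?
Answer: 164327119/343 ≈ 4.7909e+5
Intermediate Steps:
V(Z, q) = -25/49 + Z/343 (V(Z, q) = (-175 + Z)/343 = (-175 + Z)*(1/343) = -25/49 + Z/343)
479087 - V(-103, -484) = 479087 - (-25/49 + (1/343)*(-103)) = 479087 - (-25/49 - 103/343) = 479087 - 1*(-278/343) = 479087 + 278/343 = 164327119/343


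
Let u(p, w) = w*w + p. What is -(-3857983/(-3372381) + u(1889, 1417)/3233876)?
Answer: -9626987886763/5452930989378 ≈ -1.7655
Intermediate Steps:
u(p, w) = p + w² (u(p, w) = w² + p = p + w²)
-(-3857983/(-3372381) + u(1889, 1417)/3233876) = -(-3857983/(-3372381) + (1889 + 1417²)/3233876) = -(-3857983*(-1/3372381) + (1889 + 2007889)*(1/3233876)) = -(3857983/3372381 + 2009778*(1/3233876)) = -(3857983/3372381 + 1004889/1616938) = -1*9626987886763/5452930989378 = -9626987886763/5452930989378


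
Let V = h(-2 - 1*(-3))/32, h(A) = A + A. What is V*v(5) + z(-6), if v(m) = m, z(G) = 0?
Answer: 5/16 ≈ 0.31250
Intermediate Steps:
h(A) = 2*A
V = 1/16 (V = (2*(-2 - 1*(-3)))/32 = (2*(-2 + 3))*(1/32) = (2*1)*(1/32) = 2*(1/32) = 1/16 ≈ 0.062500)
V*v(5) + z(-6) = (1/16)*5 + 0 = 5/16 + 0 = 5/16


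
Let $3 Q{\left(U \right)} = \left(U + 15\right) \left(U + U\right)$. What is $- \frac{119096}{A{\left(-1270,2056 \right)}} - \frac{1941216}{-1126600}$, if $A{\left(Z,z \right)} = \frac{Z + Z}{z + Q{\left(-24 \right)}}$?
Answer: $\frac{1844917178804}{17884775} \approx 1.0316 \cdot 10^{5}$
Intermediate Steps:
$Q{\left(U \right)} = \frac{2 U \left(15 + U\right)}{3}$ ($Q{\left(U \right)} = \frac{\left(U + 15\right) \left(U + U\right)}{3} = \frac{\left(15 + U\right) 2 U}{3} = \frac{2 U \left(15 + U\right)}{3}$)
$A{\left(Z,z \right)} = \frac{2 Z}{144 + z}$ ($A{\left(Z,z \right)} = \frac{Z + Z}{z + \frac{2}{3} \left(-24\right) \left(15 - 24\right)} = \frac{2 Z}{z + \frac{2}{3} \left(-24\right) \left(-9\right)} = \frac{2 Z}{z + 144} = \frac{2 Z}{144 + z}$)
$- \frac{119096}{A{\left(-1270,2056 \right)}} - \frac{1941216}{-1126600} = - \frac{119096}{2 \left(-1270\right) \frac{1}{144 + 2056}} - \frac{1941216}{-1126600} = - \frac{119096}{2 \left(-1270\right) \frac{1}{2200}} - - \frac{242652}{140825} = - \frac{119096}{2 \left(-1270\right) \frac{1}{2200}} + \frac{242652}{140825} = - \frac{119096}{- \frac{127}{110}} + \frac{242652}{140825} = \left(-119096\right) \left(- \frac{110}{127}\right) + \frac{242652}{140825} = \frac{13100560}{127} + \frac{242652}{140825} = \frac{1844917178804}{17884775}$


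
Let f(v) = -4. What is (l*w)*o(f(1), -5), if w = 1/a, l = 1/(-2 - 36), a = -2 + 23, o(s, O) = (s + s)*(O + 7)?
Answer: 8/399 ≈ 0.020050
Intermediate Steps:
o(s, O) = 2*s*(7 + O) (o(s, O) = (2*s)*(7 + O) = 2*s*(7 + O))
a = 21
l = -1/38 (l = 1/(-38) = -1/38 ≈ -0.026316)
w = 1/21 ≈ 0.047619
(l*w)*o(f(1), -5) = (-1/38*1/21)*(2*(-4)*(7 - 5)) = -(-4)*2/399 = -1/798*(-16) = 8/399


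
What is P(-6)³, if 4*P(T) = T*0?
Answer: 0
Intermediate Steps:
P(T) = 0 (P(T) = (T*0)/4 = (¼)*0 = 0)
P(-6)³ = 0³ = 0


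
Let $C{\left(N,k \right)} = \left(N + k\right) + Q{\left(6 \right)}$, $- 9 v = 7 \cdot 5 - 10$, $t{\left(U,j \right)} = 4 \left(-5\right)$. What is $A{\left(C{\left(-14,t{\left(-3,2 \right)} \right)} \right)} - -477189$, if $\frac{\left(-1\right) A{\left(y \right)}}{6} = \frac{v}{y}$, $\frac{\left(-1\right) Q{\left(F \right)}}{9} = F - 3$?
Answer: $\frac{87325537}{183} \approx 4.7719 \cdot 10^{5}$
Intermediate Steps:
$t{\left(U,j \right)} = -20$
$v = - \frac{25}{9}$ ($v = - \frac{7 \cdot 5 - 10}{9} = - \frac{35 - 10}{9} = \left(- \frac{1}{9}\right) 25 = - \frac{25}{9} \approx -2.7778$)
$Q{\left(F \right)} = 27 - 9 F$ ($Q{\left(F \right)} = - 9 \left(F - 3\right) = - 9 \left(-3 + F\right) = 27 - 9 F$)
$C{\left(N,k \right)} = -27 + N + k$ ($C{\left(N,k \right)} = \left(N + k\right) + \left(27 - 54\right) = \left(N + k\right) - 27 = -27 + N + k$)
$A{\left(y \right)} = \frac{50}{3 y}$ ($A{\left(y \right)} = - 6 \left(- \frac{25}{9 y}\right) = \frac{50}{3 y}$)
$A{\left(C{\left(-14,t{\left(-3,2 \right)} \right)} \right)} - -477189 = \frac{50}{3 \left(-27 - 14 - 20\right)} - -477189 = \frac{50}{3 \left(-61\right)} + 477189 = \frac{50}{3} \left(- \frac{1}{61}\right) + 477189 = - \frac{50}{183} + 477189 = \frac{87325537}{183}$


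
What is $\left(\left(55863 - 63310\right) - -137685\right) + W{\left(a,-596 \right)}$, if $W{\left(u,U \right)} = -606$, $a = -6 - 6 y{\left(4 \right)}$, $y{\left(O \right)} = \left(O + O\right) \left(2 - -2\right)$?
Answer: $129632$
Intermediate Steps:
$y{\left(O \right)} = 8 O$ ($y{\left(O \right)} = 2 O \left(2 + 2\right) = 2 O 4 = 8 O$)
$a = -198$ ($a = -6 - 6 \cdot 8 \cdot 4 = -6 - 192 = -198$)
$\left(\left(55863 - 63310\right) - -137685\right) + W{\left(a,-596 \right)} = \left(\left(55863 - 63310\right) - -137685\right) - 606 = \left(-7447 + 137685\right) - 606 = 130238 - 606 = 129632$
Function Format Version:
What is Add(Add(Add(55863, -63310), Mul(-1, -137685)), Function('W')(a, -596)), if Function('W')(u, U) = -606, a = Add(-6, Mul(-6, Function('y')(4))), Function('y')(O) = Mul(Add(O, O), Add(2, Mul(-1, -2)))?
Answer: 129632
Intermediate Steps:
Function('y')(O) = Mul(8, O) (Function('y')(O) = Mul(Mul(2, O), Add(2, 2)) = Mul(Mul(2, O), 4) = Mul(8, O))
a = -198 (a = Add(-6, Mul(-6, Mul(8, 4))) = Add(-6, Mul(-6, 32)) = Add(-6, -192) = -198)
Add(Add(Add(55863, -63310), Mul(-1, -137685)), Function('W')(a, -596)) = Add(Add(Add(55863, -63310), Mul(-1, -137685)), -606) = Add(Add(-7447, 137685), -606) = Add(130238, -606) = 129632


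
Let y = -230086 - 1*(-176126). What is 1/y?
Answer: -1/53960 ≈ -1.8532e-5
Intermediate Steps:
y = -53960 (y = -230086 + 176126 = -53960)
1/y = 1/(-53960) = -1/53960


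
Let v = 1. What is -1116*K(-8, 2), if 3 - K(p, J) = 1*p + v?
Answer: -11160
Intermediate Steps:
K(p, J) = 2 - p (K(p, J) = 3 - (1*p + 1) = 3 - (p + 1) = 3 - (1 + p) = 3 + (-1 - p) = 2 - p)
-1116*K(-8, 2) = -1116*(2 - 1*(-8)) = -1116*(2 + 8) = -1116*10 = -11160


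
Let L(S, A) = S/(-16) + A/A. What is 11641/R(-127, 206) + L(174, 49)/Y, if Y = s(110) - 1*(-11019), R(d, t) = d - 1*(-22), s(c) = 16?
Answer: -5872433/52968 ≈ -110.87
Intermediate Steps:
R(d, t) = 22 + d (R(d, t) = d + 22 = 22 + d)
L(S, A) = 1 - S/16 (L(S, A) = S*(-1/16) + 1 = -S/16 + 1 = 1 - S/16)
Y = 11035 (Y = 16 - 1*(-11019) = 16 + 11019 = 11035)
11641/R(-127, 206) + L(174, 49)/Y = 11641/(22 - 127) + (1 - 1/16*174)/11035 = 11641/(-105) + (1 - 87/8)*(1/11035) = 11641*(-1/105) - 79/8*1/11035 = -1663/15 - 79/88280 = -5872433/52968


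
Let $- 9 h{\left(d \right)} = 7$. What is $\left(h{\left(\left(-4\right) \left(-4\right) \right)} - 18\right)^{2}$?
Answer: $\frac{28561}{81} \approx 352.6$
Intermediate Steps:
$h{\left(d \right)} = - \frac{7}{9}$ ($h{\left(d \right)} = \left(- \frac{1}{9}\right) 7 = - \frac{7}{9}$)
$\left(h{\left(\left(-4\right) \left(-4\right) \right)} - 18\right)^{2} = \left(- \frac{7}{9} - 18\right)^{2} = \left(- \frac{169}{9}\right)^{2} = \frac{28561}{81}$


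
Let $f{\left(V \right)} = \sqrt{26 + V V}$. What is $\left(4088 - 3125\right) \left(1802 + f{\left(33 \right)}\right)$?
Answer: $1735326 + 963 \sqrt{1115} \approx 1.7675 \cdot 10^{6}$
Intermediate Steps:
$f{\left(V \right)} = \sqrt{26 + V^{2}}$
$\left(4088 - 3125\right) \left(1802 + f{\left(33 \right)}\right) = \left(4088 - 3125\right) \left(1802 + \sqrt{26 + 33^{2}}\right) = 963 \left(1802 + \sqrt{26 + 1089}\right) = 963 \left(1802 + \sqrt{1115}\right) = 1735326 + 963 \sqrt{1115}$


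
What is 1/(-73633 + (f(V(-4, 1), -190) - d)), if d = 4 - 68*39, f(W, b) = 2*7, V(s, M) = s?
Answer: -1/70971 ≈ -1.4090e-5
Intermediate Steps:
f(W, b) = 14
d = -2648 (d = 4 - 2652 = -2648)
1/(-73633 + (f(V(-4, 1), -190) - d)) = 1/(-73633 + (14 - 1*(-2648))) = 1/(-73633 + (14 + 2648)) = 1/(-73633 + 2662) = 1/(-70971) = -1/70971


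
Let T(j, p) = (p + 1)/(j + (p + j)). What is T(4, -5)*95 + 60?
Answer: -200/3 ≈ -66.667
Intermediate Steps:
T(j, p) = (1 + p)/(p + 2*j) (T(j, p) = (1 + p)/(j + (j + p)) = (1 + p)/(p + 2*j))
T(4, -5)*95 + 60 = ((1 - 5)/(-5 + 2*4))*95 + 60 = (-4/(-5 + 8))*95 + 60 = (-4/3)*95 + 60 = ((⅓)*(-4))*95 + 60 = -4/3*95 + 60 = -380/3 + 60 = -200/3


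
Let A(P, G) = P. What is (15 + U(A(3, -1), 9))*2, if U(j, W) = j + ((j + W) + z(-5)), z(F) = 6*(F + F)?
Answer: -60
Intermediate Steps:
z(F) = 12*F (z(F) = 6*(2*F) = 12*F)
U(j, W) = -60 + W + 2*j (U(j, W) = j + ((j + W) + 12*(-5)) = j + ((W + j) - 60) = j + (-60 + W + j) = -60 + W + 2*j)
(15 + U(A(3, -1), 9))*2 = (15 + (-60 + 9 + 2*3))*2 = (15 + (-60 + 9 + 6))*2 = (15 - 45)*2 = -30*2 = -60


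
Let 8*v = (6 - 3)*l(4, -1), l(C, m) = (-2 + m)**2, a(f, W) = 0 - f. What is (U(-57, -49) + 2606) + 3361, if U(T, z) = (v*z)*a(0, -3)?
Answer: 5967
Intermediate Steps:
a(f, W) = -f
v = 27/8 (v = ((6 - 3)*(-2 - 1)**2)/8 = (3*(-3)**2)/8 = (3*9)/8 = (1/8)*27 = 27/8 ≈ 3.3750)
U(T, z) = 0 (U(T, z) = (27*z/8)*(-1*0) = (27*z/8)*0 = 0)
(U(-57, -49) + 2606) + 3361 = (0 + 2606) + 3361 = 2606 + 3361 = 5967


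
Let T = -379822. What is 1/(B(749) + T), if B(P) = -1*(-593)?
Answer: -1/379229 ≈ -2.6369e-6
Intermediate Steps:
B(P) = 593
1/(B(749) + T) = 1/(593 - 379822) = 1/(-379229) = -1/379229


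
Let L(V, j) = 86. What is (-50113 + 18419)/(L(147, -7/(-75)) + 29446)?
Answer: -689/642 ≈ -1.0732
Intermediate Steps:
(-50113 + 18419)/(L(147, -7/(-75)) + 29446) = (-50113 + 18419)/(86 + 29446) = -31694/29532 = -31694*1/29532 = -689/642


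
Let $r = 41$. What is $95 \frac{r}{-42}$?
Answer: $- \frac{3895}{42} \approx -92.738$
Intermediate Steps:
$95 \frac{r}{-42} = 95 \frac{41}{-42} = 95 \cdot 41 \left(- \frac{1}{42}\right) = 95 \left(- \frac{41}{42}\right) = - \frac{3895}{42}$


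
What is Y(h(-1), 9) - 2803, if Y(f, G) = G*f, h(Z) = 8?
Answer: -2731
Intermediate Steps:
Y(h(-1), 9) - 2803 = 9*8 - 2803 = 72 - 2803 = -2731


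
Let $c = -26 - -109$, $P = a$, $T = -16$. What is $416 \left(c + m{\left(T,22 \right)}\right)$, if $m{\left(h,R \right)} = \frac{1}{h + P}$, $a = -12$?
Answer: $\frac{241592}{7} \approx 34513.0$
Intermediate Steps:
$P = -12$
$m{\left(h,R \right)} = \frac{1}{-12 + h}$ ($m{\left(h,R \right)} = \frac{1}{h - 12} = \frac{1}{-12 + h}$)
$c = 83$ ($c = -26 + 109 = 83$)
$416 \left(c + m{\left(T,22 \right)}\right) = 416 \left(83 + \frac{1}{-12 - 16}\right) = 416 \left(83 + \frac{1}{-28}\right) = 416 \left(83 - \frac{1}{28}\right) = 416 \cdot \frac{2323}{28} = \frac{241592}{7}$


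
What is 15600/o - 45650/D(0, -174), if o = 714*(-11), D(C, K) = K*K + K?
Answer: -69010525/19701759 ≈ -3.5028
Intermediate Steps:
D(C, K) = K + K² (D(C, K) = K² + K = K + K²)
o = -7854
15600/o - 45650/D(0, -174) = 15600/(-7854) - 45650*(-1/(174*(1 - 174))) = 15600*(-1/7854) - 45650/((-174*(-173))) = -2600/1309 - 45650/30102 = -2600/1309 - 45650*1/30102 = -2600/1309 - 22825/15051 = -69010525/19701759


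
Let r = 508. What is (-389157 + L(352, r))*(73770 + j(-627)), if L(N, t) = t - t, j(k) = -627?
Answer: -28464110451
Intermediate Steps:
L(N, t) = 0
(-389157 + L(352, r))*(73770 + j(-627)) = (-389157 + 0)*(73770 - 627) = -389157*73143 = -28464110451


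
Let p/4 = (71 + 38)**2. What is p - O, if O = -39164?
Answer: 86688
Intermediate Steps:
p = 47524 (p = 4*(71 + 38)**2 = 4*109**2 = 4*11881 = 47524)
p - O = 47524 - 1*(-39164) = 47524 + 39164 = 86688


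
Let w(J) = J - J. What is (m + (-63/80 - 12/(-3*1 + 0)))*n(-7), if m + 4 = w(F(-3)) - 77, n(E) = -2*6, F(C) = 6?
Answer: 18669/20 ≈ 933.45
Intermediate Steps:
w(J) = 0
n(E) = -12
m = -81 (m = -4 + (0 - 77) = -4 - 77 = -81)
(m + (-63/80 - 12/(-3*1 + 0)))*n(-7) = (-81 + (-63/80 - 12/(-3*1 + 0)))*(-12) = (-81 + (-63*1/80 - 12/(-3 + 0)))*(-12) = (-81 + (-63/80 - 12/(-3)))*(-12) = (-81 + (-63/80 - 12*(-⅓)))*(-12) = (-81 + (-63/80 + 4))*(-12) = (-81 + 257/80)*(-12) = -6223/80*(-12) = 18669/20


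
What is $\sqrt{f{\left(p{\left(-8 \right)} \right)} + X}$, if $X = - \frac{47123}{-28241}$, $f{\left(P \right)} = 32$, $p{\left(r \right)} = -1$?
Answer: $\frac{\sqrt{26852531235}}{28241} \approx 5.8025$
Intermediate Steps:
$X = \frac{47123}{28241}$ ($X = \left(-47123\right) \left(- \frac{1}{28241}\right) = \frac{47123}{28241} \approx 1.6686$)
$\sqrt{f{\left(p{\left(-8 \right)} \right)} + X} = \sqrt{32 + \frac{47123}{28241}} = \sqrt{\frac{950835}{28241}} = \frac{\sqrt{26852531235}}{28241}$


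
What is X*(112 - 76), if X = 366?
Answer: 13176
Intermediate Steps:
X*(112 - 76) = 366*(112 - 76) = 366*36 = 13176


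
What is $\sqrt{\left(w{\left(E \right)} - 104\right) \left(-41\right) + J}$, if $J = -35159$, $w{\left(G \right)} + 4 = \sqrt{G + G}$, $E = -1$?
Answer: $\sqrt{-30731 - 41 i \sqrt{2}} \approx 0.165 - 175.3 i$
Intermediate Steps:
$w{\left(G \right)} = -4 + \sqrt{2} \sqrt{G}$ ($w{\left(G \right)} = -4 + \sqrt{G + G} = -4 + \sqrt{2 G} = -4 + \sqrt{2} \sqrt{G}$)
$\sqrt{\left(w{\left(E \right)} - 104\right) \left(-41\right) + J} = \sqrt{\left(\left(-4 + \sqrt{2} \sqrt{-1}\right) - 104\right) \left(-41\right) - 35159} = \sqrt{\left(\left(-4 + \sqrt{2} i\right) - 104\right) \left(-41\right) - 35159} = \sqrt{\left(\left(-4 + i \sqrt{2}\right) - 104\right) \left(-41\right) - 35159} = \sqrt{\left(-108 + i \sqrt{2}\right) \left(-41\right) - 35159} = \sqrt{\left(4428 - 41 i \sqrt{2}\right) - 35159} = \sqrt{-30731 - 41 i \sqrt{2}}$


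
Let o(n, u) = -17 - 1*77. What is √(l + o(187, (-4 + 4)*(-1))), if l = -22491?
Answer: I*√22585 ≈ 150.28*I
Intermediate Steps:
o(n, u) = -94 (o(n, u) = -17 - 77 = -94)
√(l + o(187, (-4 + 4)*(-1))) = √(-22491 - 94) = √(-22585) = I*√22585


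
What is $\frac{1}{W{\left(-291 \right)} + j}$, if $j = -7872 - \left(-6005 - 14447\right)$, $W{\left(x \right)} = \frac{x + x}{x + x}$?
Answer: $\frac{1}{12581} \approx 7.9485 \cdot 10^{-5}$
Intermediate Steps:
$W{\left(x \right)} = 1$ ($W{\left(x \right)} = \frac{2 x}{2 x} = 2 x \frac{1}{2 x} = 1$)
$j = 12580$ ($j = -7872 - \left(-6005 - 14447\right) = -7872 - -20452 = -7872 + 20452 = 12580$)
$\frac{1}{W{\left(-291 \right)} + j} = \frac{1}{1 + 12580} = \frac{1}{12581}$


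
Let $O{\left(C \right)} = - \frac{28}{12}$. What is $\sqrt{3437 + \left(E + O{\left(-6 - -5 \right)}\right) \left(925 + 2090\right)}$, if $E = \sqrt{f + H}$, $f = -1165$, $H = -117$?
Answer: $\sqrt{-3598 + 3015 i \sqrt{1282}} \approx 228.49 + 236.23 i$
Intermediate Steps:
$E = i \sqrt{1282}$ ($E = \sqrt{-1165 - 117} = \sqrt{-1282} = i \sqrt{1282} \approx 35.805 i$)
$O{\left(C \right)} = - \frac{7}{3}$ ($O{\left(C \right)} = \left(-28\right) \frac{1}{12} = - \frac{7}{3}$)
$\sqrt{3437 + \left(E + O{\left(-6 - -5 \right)}\right) \left(925 + 2090\right)} = \sqrt{3437 + \left(i \sqrt{1282} - \frac{7}{3}\right) \left(925 + 2090\right)} = \sqrt{3437 + \left(- \frac{7}{3} + i \sqrt{1282}\right) 3015} = \sqrt{3437 - \left(7035 - 3015 i \sqrt{1282}\right)} = \sqrt{-3598 + 3015 i \sqrt{1282}}$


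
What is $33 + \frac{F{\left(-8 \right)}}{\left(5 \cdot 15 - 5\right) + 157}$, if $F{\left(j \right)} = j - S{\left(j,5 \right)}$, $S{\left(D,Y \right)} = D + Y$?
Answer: $\frac{7486}{227} \approx 32.978$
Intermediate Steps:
$F{\left(j \right)} = -5$ ($F{\left(j \right)} = j - \left(j + 5\right) = j - \left(5 + j\right) = -5$)
$33 + \frac{F{\left(-8 \right)}}{\left(5 \cdot 15 - 5\right) + 157} = 33 + \frac{1}{\left(5 \cdot 15 - 5\right) + 157} \left(-5\right) = 33 + \frac{1}{\left(75 - 5\right) + 157} \left(-5\right) = 33 + \frac{1}{70 + 157} \left(-5\right) = 33 + \frac{1}{227} \left(-5\right) = 33 - \frac{5}{227} = \frac{7486}{227}$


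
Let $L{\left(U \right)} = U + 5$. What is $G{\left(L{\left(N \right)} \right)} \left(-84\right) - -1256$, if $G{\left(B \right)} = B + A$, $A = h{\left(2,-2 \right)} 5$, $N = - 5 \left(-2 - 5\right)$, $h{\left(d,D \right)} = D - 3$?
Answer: $-4$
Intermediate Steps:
$h{\left(d,D \right)} = -3 + D$
$N = 35$ ($N = \left(-5\right) \left(-7\right) = 35$)
$L{\left(U \right)} = 5 + U$
$A = -25$ ($A = \left(-3 - 2\right) 5 = \left(-5\right) 5 = -25$)
$G{\left(B \right)} = -25 + B$ ($G{\left(B \right)} = B - 25 = -25 + B$)
$G{\left(L{\left(N \right)} \right)} \left(-84\right) - -1256 = \left(-25 + \left(5 + 35\right)\right) \left(-84\right) - -1256 = \left(-25 + 40\right) \left(-84\right) + 1256 = 15 \left(-84\right) + 1256 = -1260 + 1256 = -4$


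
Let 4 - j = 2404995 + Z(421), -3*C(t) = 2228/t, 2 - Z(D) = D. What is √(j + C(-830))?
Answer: I*√3727145327370/1245 ≈ 1550.7*I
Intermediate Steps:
Z(D) = 2 - D
C(t) = -2228/(3*t)
j = -2404572 (j = 4 - (2404995 + (2 - 1*421)) = 4 - (2404995 + (2 - 421)) = 4 - (2404995 - 419) = 4 - 1*2404576 = 4 - 2404576 = -2404572)
√(j + C(-830)) = √(-2404572 - 2228/3/(-830)) = √(-2404572 - 2228/3*(-1/830)) = √(-2404572 + 1114/1245) = √(-2993691026/1245) = I*√3727145327370/1245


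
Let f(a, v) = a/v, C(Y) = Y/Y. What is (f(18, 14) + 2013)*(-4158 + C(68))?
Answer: -58613700/7 ≈ -8.3734e+6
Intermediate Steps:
C(Y) = 1
(f(18, 14) + 2013)*(-4158 + C(68)) = (18/14 + 2013)*(-4158 + 1) = (18*(1/14) + 2013)*(-4157) = (9/7 + 2013)*(-4157) = (14100/7)*(-4157) = -58613700/7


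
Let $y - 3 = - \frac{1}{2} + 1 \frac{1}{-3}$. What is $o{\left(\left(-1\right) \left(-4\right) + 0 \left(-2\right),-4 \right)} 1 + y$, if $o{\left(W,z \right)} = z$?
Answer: $- \frac{11}{6} \approx -1.8333$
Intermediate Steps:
$y = \frac{13}{6}$ ($y = 3 + \left(- \frac{1}{2} + 1 \frac{1}{-3}\right) = 3 + \left(\left(-1\right) \frac{1}{2} + 1 \left(- \frac{1}{3}\right)\right) = 3 - \frac{5}{6} = \frac{13}{6} \approx 2.1667$)
$o{\left(\left(-1\right) \left(-4\right) + 0 \left(-2\right),-4 \right)} 1 + y = \left(-4\right) 1 + \frac{13}{6} = -4 + \frac{13}{6} = - \frac{11}{6}$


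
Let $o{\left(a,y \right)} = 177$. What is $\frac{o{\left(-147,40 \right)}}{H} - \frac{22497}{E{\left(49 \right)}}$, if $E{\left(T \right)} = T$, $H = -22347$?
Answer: $- \frac{167583044}{365001} \approx -459.13$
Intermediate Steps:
$\frac{o{\left(-147,40 \right)}}{H} - \frac{22497}{E{\left(49 \right)}} = \frac{177}{-22347} - \frac{22497}{49} = 177 \left(- \frac{1}{22347}\right) - \frac{22497}{49} = - \frac{59}{7449} - \frac{22497}{49} = - \frac{167583044}{365001}$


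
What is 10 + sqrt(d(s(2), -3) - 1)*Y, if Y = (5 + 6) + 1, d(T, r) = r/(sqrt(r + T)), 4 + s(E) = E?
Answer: 10 + 12*sqrt(-25 + 15*I*sqrt(5))/5 ≈ 16.963 + 13.874*I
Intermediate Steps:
s(E) = -4 + E
d(T, r) = r/sqrt(T + r) (d(T, r) = r/(sqrt(T + r)) = r/sqrt(T + r))
Y = 12 (Y = 11 + 1 = 12)
10 + sqrt(d(s(2), -3) - 1)*Y = 10 + sqrt(-3/sqrt((-4 + 2) - 3) - 1)*12 = 10 + sqrt(-3/sqrt(-2 - 3) - 1)*12 = 10 + sqrt(-(-3)*I*sqrt(5)/5 - 1)*12 = 10 + sqrt(3*I*sqrt(5)/5 - 1)*12 = 10 + sqrt(-1 + 3*I*sqrt(5)/5)*12 = 10 + 12*sqrt(-1 + 3*I*sqrt(5)/5)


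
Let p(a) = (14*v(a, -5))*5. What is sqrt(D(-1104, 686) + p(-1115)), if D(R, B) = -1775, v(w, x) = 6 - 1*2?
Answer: I*sqrt(1495) ≈ 38.665*I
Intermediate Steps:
v(w, x) = 4 (v(w, x) = 6 - 2 = 4)
p(a) = 280 (p(a) = (14*4)*5 = 56*5 = 280)
sqrt(D(-1104, 686) + p(-1115)) = sqrt(-1775 + 280) = sqrt(-1495) = I*sqrt(1495)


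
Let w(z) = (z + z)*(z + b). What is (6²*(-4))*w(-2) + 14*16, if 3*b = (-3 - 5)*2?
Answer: -4000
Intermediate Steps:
b = -16/3 (b = ((-3 - 5)*2)/3 = (-8*2)/3 = (⅓)*(-16) = -16/3 ≈ -5.3333)
w(z) = 2*z*(-16/3 + z) (w(z) = (z + z)*(z - 16/3) = (2*z)*(-16/3 + z) = 2*z*(-16/3 + z))
(6²*(-4))*w(-2) + 14*16 = (6²*(-4))*((⅔)*(-2)*(-16 + 3*(-2))) + 14*16 = (36*(-4))*((⅔)*(-2)*(-16 - 6)) + 224 = -96*(-2)*(-22) + 224 = -144*88/3 + 224 = -4224 + 224 = -4000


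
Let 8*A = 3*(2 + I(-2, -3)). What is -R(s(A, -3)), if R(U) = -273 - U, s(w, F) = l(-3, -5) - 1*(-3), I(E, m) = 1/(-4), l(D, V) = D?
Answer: 273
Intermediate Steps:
I(E, m) = -1/4
A = 21/32 (A = (3*(2 - 1/4))/8 = (3*(7/4))/8 = (1/8)*(21/4) = 21/32 ≈ 0.65625)
s(w, F) = 0 (s(w, F) = -3 - 1*(-3) = -3 + 3 = 0)
-R(s(A, -3)) = -(-273 - 1*0) = -(-273 + 0) = -1*(-273) = 273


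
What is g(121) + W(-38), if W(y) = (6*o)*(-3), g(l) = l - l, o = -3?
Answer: 54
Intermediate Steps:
g(l) = 0
W(y) = 54 (W(y) = (6*(-3))*(-3) = -18*(-3) = 54)
g(121) + W(-38) = 0 + 54 = 54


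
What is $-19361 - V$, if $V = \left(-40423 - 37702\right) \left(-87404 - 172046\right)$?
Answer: $-20269550611$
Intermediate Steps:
$V = 20269531250$ ($V = \left(-78125\right) \left(-259450\right) = 20269531250$)
$-19361 - V = -19361 - 20269531250 = -20269550611$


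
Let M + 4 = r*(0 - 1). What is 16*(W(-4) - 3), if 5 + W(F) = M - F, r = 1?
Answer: -144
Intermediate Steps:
M = -5 (M = -4 + 1*(0 - 1) = -4 + 1*(-1) = -4 - 1 = -5)
W(F) = -10 - F (W(F) = -5 + (-5 - F) = -10 - F)
16*(W(-4) - 3) = 16*((-10 - 1*(-4)) - 3) = 16*((-10 + 4) - 3) = 16*(-6 - 3) = 16*(-9) = -144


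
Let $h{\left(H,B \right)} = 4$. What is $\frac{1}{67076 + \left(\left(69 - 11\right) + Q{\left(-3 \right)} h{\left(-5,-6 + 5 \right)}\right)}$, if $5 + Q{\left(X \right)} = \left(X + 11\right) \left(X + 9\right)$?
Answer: $\frac{1}{67306} \approx 1.4858 \cdot 10^{-5}$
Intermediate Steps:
$Q{\left(X \right)} = -5 + \left(9 + X\right) \left(11 + X\right)$ ($Q{\left(X \right)} = -5 + \left(X + 11\right) \left(X + 9\right) = -5 + \left(11 + X\right) \left(9 + X\right) = -5 + \left(9 + X\right) \left(11 + X\right)$)
$\frac{1}{67076 + \left(\left(69 - 11\right) + Q{\left(-3 \right)} h{\left(-5,-6 + 5 \right)}\right)} = \frac{1}{67076 + \left(\left(69 - 11\right) + \left(94 + \left(-3\right)^{2} + 20 \left(-3\right)\right) 4\right)} = \frac{1}{67076 + \left(\left(69 - 11\right) + \left(94 + 9 - 60\right) 4\right)} = \frac{1}{67076 + \left(58 + 43 \cdot 4\right)} = \frac{1}{67076 + \left(58 + 172\right)} = \frac{1}{67076 + 230} = \frac{1}{67306}$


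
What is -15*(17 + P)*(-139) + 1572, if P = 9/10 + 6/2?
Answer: 90297/2 ≈ 45149.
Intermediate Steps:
P = 39/10 (P = 9*(⅒) + 6*(½) = 9/10 + 3 = 39/10 ≈ 3.9000)
-15*(17 + P)*(-139) + 1572 = -15*(17 + 39/10)*(-139) + 1572 = -15*209/10*(-139) + 1572 = -627/2*(-139) + 1572 = 87153/2 + 1572 = 90297/2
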